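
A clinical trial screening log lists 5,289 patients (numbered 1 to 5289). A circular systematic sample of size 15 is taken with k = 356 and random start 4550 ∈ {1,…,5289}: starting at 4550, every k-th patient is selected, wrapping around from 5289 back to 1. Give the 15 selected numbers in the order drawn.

Selection 1: 4550
Selection 2: 4550 + 356 = 4906
Selection 3: 4906 + 356 = 5262
Selection 4: 5262 + 356 = 5618 → 5618 − 5289 = 329
Selection 5: 329 + 356 = 685
Selection 6: 685 + 356 = 1041
Selection 7: 1041 + 356 = 1397
Selection 8: 1397 + 356 = 1753
Selection 9: 1753 + 356 = 2109
Selection 10: 2109 + 356 = 2465
Selection 11: 2465 + 356 = 2821
Selection 12: 2821 + 356 = 3177
Selection 13: 3177 + 356 = 3533
Selection 14: 3533 + 356 = 3889
Selection 15: 3889 + 356 = 4245

4550, 4906, 5262, 329, 685, 1041, 1397, 1753, 2109, 2465, 2821, 3177, 3533, 3889, 4245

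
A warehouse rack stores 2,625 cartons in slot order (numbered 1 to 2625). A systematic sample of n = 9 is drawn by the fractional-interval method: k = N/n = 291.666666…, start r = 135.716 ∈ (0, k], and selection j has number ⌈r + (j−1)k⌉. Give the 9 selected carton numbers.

j=1: r + 0k = 135.716 → ⌈·⌉ = 136
j=2: r + 1k = 427.382666… → ⌈·⌉ = 428
j=3: r + 2k = 719.049333… → ⌈·⌉ = 720
j=4: r + 3k = 1010.716 → ⌈·⌉ = 1011
j=5: r + 4k = 1302.382666… → ⌈·⌉ = 1303
j=6: r + 5k = 1594.049333… → ⌈·⌉ = 1595
j=7: r + 6k = 1885.716 → ⌈·⌉ = 1886
j=8: r + 7k = 2177.382666… → ⌈·⌉ = 2178
j=9: r + 8k = 2469.049333… → ⌈·⌉ = 2470

136, 428, 720, 1011, 1303, 1595, 1886, 2178, 2470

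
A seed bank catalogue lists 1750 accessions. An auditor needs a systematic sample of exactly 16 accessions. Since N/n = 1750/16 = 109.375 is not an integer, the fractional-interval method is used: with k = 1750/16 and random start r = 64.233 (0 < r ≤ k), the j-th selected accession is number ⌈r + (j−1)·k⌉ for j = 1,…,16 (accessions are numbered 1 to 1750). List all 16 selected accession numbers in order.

j=1: r + 0k = 64.233 → ⌈·⌉ = 65
j=2: r + 1k = 173.608 → ⌈·⌉ = 174
j=3: r + 2k = 282.983 → ⌈·⌉ = 283
j=4: r + 3k = 392.358 → ⌈·⌉ = 393
j=5: r + 4k = 501.733 → ⌈·⌉ = 502
j=6: r + 5k = 611.108 → ⌈·⌉ = 612
j=7: r + 6k = 720.483 → ⌈·⌉ = 721
j=8: r + 7k = 829.858 → ⌈·⌉ = 830
j=9: r + 8k = 939.233 → ⌈·⌉ = 940
j=10: r + 9k = 1048.608 → ⌈·⌉ = 1049
j=11: r + 10k = 1157.983 → ⌈·⌉ = 1158
j=12: r + 11k = 1267.358 → ⌈·⌉ = 1268
j=13: r + 12k = 1376.733 → ⌈·⌉ = 1377
j=14: r + 13k = 1486.108 → ⌈·⌉ = 1487
j=15: r + 14k = 1595.483 → ⌈·⌉ = 1596
j=16: r + 15k = 1704.858 → ⌈·⌉ = 1705

65, 174, 283, 393, 502, 612, 721, 830, 940, 1049, 1158, 1268, 1377, 1487, 1596, 1705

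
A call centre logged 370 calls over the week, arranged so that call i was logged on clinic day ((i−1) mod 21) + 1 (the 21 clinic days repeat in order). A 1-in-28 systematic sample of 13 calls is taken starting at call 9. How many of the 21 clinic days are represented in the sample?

Consecutive selections differ by k = 28, so their clinic day numbers differ by 28 mod 21 = 7.
gcd(28, 21) = 7, so the sample visits 21/7 = 3 distinct residues mod 21.
Start 9 is clinic day 9; the clinic days hit are 2, 9, 16.

3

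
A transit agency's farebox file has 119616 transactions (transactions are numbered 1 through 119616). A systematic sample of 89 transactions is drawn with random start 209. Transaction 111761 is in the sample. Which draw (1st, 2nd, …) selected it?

k = 119616/89 = 1344
position = (111761 − 209)/1344 + 1 = 111552/1344 + 1 = 83 + 1 = 84

84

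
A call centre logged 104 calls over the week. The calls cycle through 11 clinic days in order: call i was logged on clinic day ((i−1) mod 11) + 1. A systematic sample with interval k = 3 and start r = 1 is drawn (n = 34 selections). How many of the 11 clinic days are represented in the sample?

11

Consecutive selections differ by k = 3, so their clinic day numbers differ by 3 mod 11 = 3.
gcd(3, 11) = 1, so the sample visits 11/1 = 11 distinct residues mod 11.
Start 1 is clinic day 1; the clinic days hit are 1, 2, 3, 4, 5, 6, 7, 8, 9, 10, 11.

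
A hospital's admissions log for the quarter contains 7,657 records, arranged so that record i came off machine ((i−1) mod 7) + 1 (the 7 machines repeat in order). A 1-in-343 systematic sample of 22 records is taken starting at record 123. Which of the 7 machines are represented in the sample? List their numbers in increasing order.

4

Consecutive selections differ by k = 343, so their machine numbers differ by 343 mod 7 = 0.
gcd(343, 7) = 7, so the sample visits 7/7 = 1 distinct residues mod 7.
Start 123 is machine 4; the machines hit are 4.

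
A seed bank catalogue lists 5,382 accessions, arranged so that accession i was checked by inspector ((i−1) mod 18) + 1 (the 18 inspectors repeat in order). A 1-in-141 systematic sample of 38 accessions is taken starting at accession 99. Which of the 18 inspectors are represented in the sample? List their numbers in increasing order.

Consecutive selections differ by k = 141, so their inspector numbers differ by 141 mod 18 = 15.
gcd(141, 18) = 3, so the sample visits 18/3 = 6 distinct residues mod 18.
Start 99 is inspector 9; the inspectors hit are 3, 6, 9, 12, 15, 18.

3, 6, 9, 12, 15, 18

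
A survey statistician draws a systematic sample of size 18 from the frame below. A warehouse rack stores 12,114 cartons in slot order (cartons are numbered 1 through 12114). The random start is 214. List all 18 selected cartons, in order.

214, 887, 1560, 2233, 2906, 3579, 4252, 4925, 5598, 6271, 6944, 7617, 8290, 8963, 9636, 10309, 10982, 11655

k = N/n = 12114/18 = 673
carton 1: 214
carton 2: 214 + 673 = 887
carton 3: 887 + 673 = 1560
carton 4: 1560 + 673 = 2233
carton 5: 2233 + 673 = 2906
carton 6: 2906 + 673 = 3579
carton 7: 3579 + 673 = 4252
carton 8: 4252 + 673 = 4925
carton 9: 4925 + 673 = 5598
carton 10: 5598 + 673 = 6271
carton 11: 6271 + 673 = 6944
carton 12: 6944 + 673 = 7617
carton 13: 7617 + 673 = 8290
carton 14: 8290 + 673 = 8963
carton 15: 8963 + 673 = 9636
carton 16: 9636 + 673 = 10309
carton 17: 10309 + 673 = 10982
carton 18: 10982 + 673 = 11655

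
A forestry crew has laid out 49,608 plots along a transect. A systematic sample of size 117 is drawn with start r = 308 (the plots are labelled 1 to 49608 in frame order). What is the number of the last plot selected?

k = 49608/117 = 424
117th selection = r + (117−1)·k = 308 + 116×424 = 308 + 49184 = 49492

49492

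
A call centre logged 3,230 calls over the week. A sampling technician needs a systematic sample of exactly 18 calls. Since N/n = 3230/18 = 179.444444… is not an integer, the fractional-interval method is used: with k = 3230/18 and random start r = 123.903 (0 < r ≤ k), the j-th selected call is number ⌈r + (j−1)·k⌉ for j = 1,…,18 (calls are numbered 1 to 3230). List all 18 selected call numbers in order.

j=1: r + 0k = 123.903 → ⌈·⌉ = 124
j=2: r + 1k = 303.347444… → ⌈·⌉ = 304
j=3: r + 2k = 482.791888… → ⌈·⌉ = 483
j=4: r + 3k = 662.236333… → ⌈·⌉ = 663
j=5: r + 4k = 841.680777… → ⌈·⌉ = 842
j=6: r + 5k = 1021.125222… → ⌈·⌉ = 1022
j=7: r + 6k = 1200.569666… → ⌈·⌉ = 1201
j=8: r + 7k = 1380.014111… → ⌈·⌉ = 1381
j=9: r + 8k = 1559.458555… → ⌈·⌉ = 1560
j=10: r + 9k = 1738.903 → ⌈·⌉ = 1739
j=11: r + 10k = 1918.347444… → ⌈·⌉ = 1919
j=12: r + 11k = 2097.791888… → ⌈·⌉ = 2098
j=13: r + 12k = 2277.236333… → ⌈·⌉ = 2278
j=14: r + 13k = 2456.680777… → ⌈·⌉ = 2457
j=15: r + 14k = 2636.125222… → ⌈·⌉ = 2637
j=16: r + 15k = 2815.569666… → ⌈·⌉ = 2816
j=17: r + 16k = 2995.014111… → ⌈·⌉ = 2996
j=18: r + 17k = 3174.458555… → ⌈·⌉ = 3175

124, 304, 483, 663, 842, 1022, 1201, 1381, 1560, 1739, 1919, 2098, 2278, 2457, 2637, 2816, 2996, 3175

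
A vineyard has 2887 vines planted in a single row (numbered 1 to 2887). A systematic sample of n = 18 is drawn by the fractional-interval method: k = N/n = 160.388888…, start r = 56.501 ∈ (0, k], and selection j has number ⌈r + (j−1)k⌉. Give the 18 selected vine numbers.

57, 217, 378, 538, 699, 859, 1019, 1180, 1340, 1501, 1661, 1821, 1982, 2142, 2302, 2463, 2623, 2784

j=1: r + 0k = 56.501 → ⌈·⌉ = 57
j=2: r + 1k = 216.889888… → ⌈·⌉ = 217
j=3: r + 2k = 377.278777… → ⌈·⌉ = 378
j=4: r + 3k = 537.667666… → ⌈·⌉ = 538
j=5: r + 4k = 698.056555… → ⌈·⌉ = 699
j=6: r + 5k = 858.445444… → ⌈·⌉ = 859
j=7: r + 6k = 1018.834333… → ⌈·⌉ = 1019
j=8: r + 7k = 1179.223222… → ⌈·⌉ = 1180
j=9: r + 8k = 1339.612111… → ⌈·⌉ = 1340
j=10: r + 9k = 1500.001 → ⌈·⌉ = 1501
j=11: r + 10k = 1660.389888… → ⌈·⌉ = 1661
j=12: r + 11k = 1820.778777… → ⌈·⌉ = 1821
j=13: r + 12k = 1981.167666… → ⌈·⌉ = 1982
j=14: r + 13k = 2141.556555… → ⌈·⌉ = 2142
j=15: r + 14k = 2301.945444… → ⌈·⌉ = 2302
j=16: r + 15k = 2462.334333… → ⌈·⌉ = 2463
j=17: r + 16k = 2622.723222… → ⌈·⌉ = 2623
j=18: r + 17k = 2783.112111… → ⌈·⌉ = 2784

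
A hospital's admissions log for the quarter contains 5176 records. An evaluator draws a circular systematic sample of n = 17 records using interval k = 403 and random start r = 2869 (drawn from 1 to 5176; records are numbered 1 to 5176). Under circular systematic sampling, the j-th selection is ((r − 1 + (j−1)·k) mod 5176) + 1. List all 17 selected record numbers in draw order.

Selection 1: 2869
Selection 2: 2869 + 403 = 3272
Selection 3: 3272 + 403 = 3675
Selection 4: 3675 + 403 = 4078
Selection 5: 4078 + 403 = 4481
Selection 6: 4481 + 403 = 4884
Selection 7: 4884 + 403 = 5287 → 5287 − 5176 = 111
Selection 8: 111 + 403 = 514
Selection 9: 514 + 403 = 917
Selection 10: 917 + 403 = 1320
Selection 11: 1320 + 403 = 1723
Selection 12: 1723 + 403 = 2126
Selection 13: 2126 + 403 = 2529
Selection 14: 2529 + 403 = 2932
Selection 15: 2932 + 403 = 3335
Selection 16: 3335 + 403 = 3738
Selection 17: 3738 + 403 = 4141

2869, 3272, 3675, 4078, 4481, 4884, 111, 514, 917, 1320, 1723, 2126, 2529, 2932, 3335, 3738, 4141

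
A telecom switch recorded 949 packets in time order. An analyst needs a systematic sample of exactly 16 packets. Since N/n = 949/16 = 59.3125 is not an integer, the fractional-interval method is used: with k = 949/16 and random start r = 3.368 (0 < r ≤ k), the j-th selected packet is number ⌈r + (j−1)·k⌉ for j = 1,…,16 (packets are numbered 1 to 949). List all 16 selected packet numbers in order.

j=1: r + 0k = 3.368 → ⌈·⌉ = 4
j=2: r + 1k = 62.6805 → ⌈·⌉ = 63
j=3: r + 2k = 121.993 → ⌈·⌉ = 122
j=4: r + 3k = 181.3055 → ⌈·⌉ = 182
j=5: r + 4k = 240.618 → ⌈·⌉ = 241
j=6: r + 5k = 299.9305 → ⌈·⌉ = 300
j=7: r + 6k = 359.243 → ⌈·⌉ = 360
j=8: r + 7k = 418.5555 → ⌈·⌉ = 419
j=9: r + 8k = 477.868 → ⌈·⌉ = 478
j=10: r + 9k = 537.1805 → ⌈·⌉ = 538
j=11: r + 10k = 596.493 → ⌈·⌉ = 597
j=12: r + 11k = 655.8055 → ⌈·⌉ = 656
j=13: r + 12k = 715.118 → ⌈·⌉ = 716
j=14: r + 13k = 774.4305 → ⌈·⌉ = 775
j=15: r + 14k = 833.743 → ⌈·⌉ = 834
j=16: r + 15k = 893.0555 → ⌈·⌉ = 894

4, 63, 122, 182, 241, 300, 360, 419, 478, 538, 597, 656, 716, 775, 834, 894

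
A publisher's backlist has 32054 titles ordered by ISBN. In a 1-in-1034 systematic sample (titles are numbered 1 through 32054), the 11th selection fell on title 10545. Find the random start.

205

k = 1034
r = 10545 − (11−1)×1034 = 10545 − 10340 = 205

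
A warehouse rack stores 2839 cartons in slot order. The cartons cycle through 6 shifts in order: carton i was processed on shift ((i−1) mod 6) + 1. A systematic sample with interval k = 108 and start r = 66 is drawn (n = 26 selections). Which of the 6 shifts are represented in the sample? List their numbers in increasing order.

Consecutive selections differ by k = 108, so their shift numbers differ by 108 mod 6 = 0.
gcd(108, 6) = 6, so the sample visits 6/6 = 1 distinct residues mod 6.
Start 66 is shift 6; the shifts hit are 6.

6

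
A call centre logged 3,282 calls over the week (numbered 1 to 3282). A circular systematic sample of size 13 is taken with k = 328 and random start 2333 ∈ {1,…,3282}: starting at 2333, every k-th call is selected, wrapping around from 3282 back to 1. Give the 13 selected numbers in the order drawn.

Selection 1: 2333
Selection 2: 2333 + 328 = 2661
Selection 3: 2661 + 328 = 2989
Selection 4: 2989 + 328 = 3317 → 3317 − 3282 = 35
Selection 5: 35 + 328 = 363
Selection 6: 363 + 328 = 691
Selection 7: 691 + 328 = 1019
Selection 8: 1019 + 328 = 1347
Selection 9: 1347 + 328 = 1675
Selection 10: 1675 + 328 = 2003
Selection 11: 2003 + 328 = 2331
Selection 12: 2331 + 328 = 2659
Selection 13: 2659 + 328 = 2987

2333, 2661, 2989, 35, 363, 691, 1019, 1347, 1675, 2003, 2331, 2659, 2987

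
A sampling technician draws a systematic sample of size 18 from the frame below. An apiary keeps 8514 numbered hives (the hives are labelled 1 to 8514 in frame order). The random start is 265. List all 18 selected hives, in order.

265, 738, 1211, 1684, 2157, 2630, 3103, 3576, 4049, 4522, 4995, 5468, 5941, 6414, 6887, 7360, 7833, 8306

k = N/n = 8514/18 = 473
hive 1: 265
hive 2: 265 + 473 = 738
hive 3: 738 + 473 = 1211
hive 4: 1211 + 473 = 1684
hive 5: 1684 + 473 = 2157
hive 6: 2157 + 473 = 2630
hive 7: 2630 + 473 = 3103
hive 8: 3103 + 473 = 3576
hive 9: 3576 + 473 = 4049
hive 10: 4049 + 473 = 4522
hive 11: 4522 + 473 = 4995
hive 12: 4995 + 473 = 5468
hive 13: 5468 + 473 = 5941
hive 14: 5941 + 473 = 6414
hive 15: 6414 + 473 = 6887
hive 16: 6887 + 473 = 7360
hive 17: 7360 + 473 = 7833
hive 18: 7833 + 473 = 8306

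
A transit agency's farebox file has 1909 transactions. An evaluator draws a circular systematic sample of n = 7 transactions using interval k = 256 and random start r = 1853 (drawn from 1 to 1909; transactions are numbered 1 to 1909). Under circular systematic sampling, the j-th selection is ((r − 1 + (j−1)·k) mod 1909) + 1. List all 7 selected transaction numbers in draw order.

1853, 200, 456, 712, 968, 1224, 1480

Selection 1: 1853
Selection 2: 1853 + 256 = 2109 → 2109 − 1909 = 200
Selection 3: 200 + 256 = 456
Selection 4: 456 + 256 = 712
Selection 5: 712 + 256 = 968
Selection 6: 968 + 256 = 1224
Selection 7: 1224 + 256 = 1480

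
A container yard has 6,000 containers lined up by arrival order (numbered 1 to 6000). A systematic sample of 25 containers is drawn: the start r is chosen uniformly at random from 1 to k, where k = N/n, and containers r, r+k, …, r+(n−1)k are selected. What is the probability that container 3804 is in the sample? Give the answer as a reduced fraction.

k = 6000/25 = 240.
Container 3804 is selected iff r ≡ 3804 (mod 240); exactly one such r in {1,…,240}.
Inclusion probability = 1/240.

1/240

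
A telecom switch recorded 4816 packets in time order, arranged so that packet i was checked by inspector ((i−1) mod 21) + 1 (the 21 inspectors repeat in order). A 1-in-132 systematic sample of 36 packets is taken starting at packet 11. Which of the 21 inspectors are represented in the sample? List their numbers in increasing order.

2, 5, 8, 11, 14, 17, 20

Consecutive selections differ by k = 132, so their inspector numbers differ by 132 mod 21 = 6.
gcd(132, 21) = 3, so the sample visits 21/3 = 7 distinct residues mod 21.
Start 11 is inspector 11; the inspectors hit are 2, 5, 8, 11, 14, 17, 20.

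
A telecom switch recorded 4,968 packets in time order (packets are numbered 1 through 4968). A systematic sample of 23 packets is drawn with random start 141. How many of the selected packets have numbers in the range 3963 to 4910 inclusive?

k = 4968/23 = 216
First selection ≥ 3963: 141 + ⌈(3963−141)/216⌉·216 = 141 + 18×216 = 4029
Last selection ≤ 4910: 141 + ⌊(4910−141)/216⌋·216 = 141 + 22×216 = 4893
Count = 22 − 18 + 1 = 5

5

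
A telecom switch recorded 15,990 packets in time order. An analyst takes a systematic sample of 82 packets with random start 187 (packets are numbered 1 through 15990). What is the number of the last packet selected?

k = 15990/82 = 195
82nd selection = r + (82−1)·k = 187 + 81×195 = 187 + 15795 = 15982

15982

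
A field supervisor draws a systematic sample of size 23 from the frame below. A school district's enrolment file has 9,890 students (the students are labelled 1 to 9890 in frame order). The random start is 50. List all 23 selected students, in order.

50, 480, 910, 1340, 1770, 2200, 2630, 3060, 3490, 3920, 4350, 4780, 5210, 5640, 6070, 6500, 6930, 7360, 7790, 8220, 8650, 9080, 9510

k = N/n = 9890/23 = 430
student 1: 50
student 2: 50 + 430 = 480
student 3: 480 + 430 = 910
student 4: 910 + 430 = 1340
student 5: 1340 + 430 = 1770
student 6: 1770 + 430 = 2200
student 7: 2200 + 430 = 2630
student 8: 2630 + 430 = 3060
student 9: 3060 + 430 = 3490
student 10: 3490 + 430 = 3920
student 11: 3920 + 430 = 4350
student 12: 4350 + 430 = 4780
student 13: 4780 + 430 = 5210
student 14: 5210 + 430 = 5640
student 15: 5640 + 430 = 6070
student 16: 6070 + 430 = 6500
student 17: 6500 + 430 = 6930
student 18: 6930 + 430 = 7360
student 19: 7360 + 430 = 7790
student 20: 7790 + 430 = 8220
student 21: 8220 + 430 = 8650
student 22: 8650 + 430 = 9080
student 23: 9080 + 430 = 9510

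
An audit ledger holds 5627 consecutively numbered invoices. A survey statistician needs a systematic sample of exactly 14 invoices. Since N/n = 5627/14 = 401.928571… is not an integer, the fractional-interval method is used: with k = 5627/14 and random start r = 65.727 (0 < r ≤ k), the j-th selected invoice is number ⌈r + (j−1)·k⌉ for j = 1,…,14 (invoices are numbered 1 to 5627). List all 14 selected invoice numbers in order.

66, 468, 870, 1272, 1674, 2076, 2478, 2880, 3282, 3684, 4086, 4487, 4889, 5291

j=1: r + 0k = 65.727 → ⌈·⌉ = 66
j=2: r + 1k = 467.655571… → ⌈·⌉ = 468
j=3: r + 2k = 869.584142… → ⌈·⌉ = 870
j=4: r + 3k = 1271.512714… → ⌈·⌉ = 1272
j=5: r + 4k = 1673.441285… → ⌈·⌉ = 1674
j=6: r + 5k = 2075.369857… → ⌈·⌉ = 2076
j=7: r + 6k = 2477.298428… → ⌈·⌉ = 2478
j=8: r + 7k = 2879.227 → ⌈·⌉ = 2880
j=9: r + 8k = 3281.155571… → ⌈·⌉ = 3282
j=10: r + 9k = 3683.084142… → ⌈·⌉ = 3684
j=11: r + 10k = 4085.012714… → ⌈·⌉ = 4086
j=12: r + 11k = 4486.941285… → ⌈·⌉ = 4487
j=13: r + 12k = 4888.869857… → ⌈·⌉ = 4889
j=14: r + 13k = 5290.798428… → ⌈·⌉ = 5291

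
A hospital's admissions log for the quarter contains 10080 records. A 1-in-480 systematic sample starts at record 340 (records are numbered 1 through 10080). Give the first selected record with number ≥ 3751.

k = 480
Steps past start: ⌈(3751 − 340)/480⌉ = ⌈3411/480⌉ = 8
Selected record: 340 + 8×480 = 4180

4180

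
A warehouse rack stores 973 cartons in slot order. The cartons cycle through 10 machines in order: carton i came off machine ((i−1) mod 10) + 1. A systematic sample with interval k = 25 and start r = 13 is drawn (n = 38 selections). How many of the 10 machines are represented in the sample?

2

Consecutive selections differ by k = 25, so their machine numbers differ by 25 mod 10 = 5.
gcd(25, 10) = 5, so the sample visits 10/5 = 2 distinct residues mod 10.
Start 13 is machine 3; the machines hit are 3, 8.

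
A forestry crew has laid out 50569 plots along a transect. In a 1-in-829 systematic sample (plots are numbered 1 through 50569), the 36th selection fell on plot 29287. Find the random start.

272

k = 829
r = 29287 − (36−1)×829 = 29287 − 29015 = 272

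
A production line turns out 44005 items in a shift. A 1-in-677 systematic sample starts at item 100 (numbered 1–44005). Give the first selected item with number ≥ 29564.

29888

k = 677
Steps past start: ⌈(29564 − 100)/677⌉ = ⌈29464/677⌉ = 44
Selected item: 100 + 44×677 = 29888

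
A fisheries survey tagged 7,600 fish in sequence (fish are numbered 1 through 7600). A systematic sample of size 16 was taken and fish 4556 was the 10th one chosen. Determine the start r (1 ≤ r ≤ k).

k = 7600/16 = 475
r = 4556 − (10−1)×475 = 4556 − 4275 = 281

281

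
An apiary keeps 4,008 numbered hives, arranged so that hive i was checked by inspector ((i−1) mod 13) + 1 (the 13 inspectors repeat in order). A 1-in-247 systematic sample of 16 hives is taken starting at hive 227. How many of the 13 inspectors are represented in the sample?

Consecutive selections differ by k = 247, so their inspector numbers differ by 247 mod 13 = 0.
gcd(247, 13) = 13, so the sample visits 13/13 = 1 distinct residues mod 13.
Start 227 is inspector 6; the inspectors hit are 6.

1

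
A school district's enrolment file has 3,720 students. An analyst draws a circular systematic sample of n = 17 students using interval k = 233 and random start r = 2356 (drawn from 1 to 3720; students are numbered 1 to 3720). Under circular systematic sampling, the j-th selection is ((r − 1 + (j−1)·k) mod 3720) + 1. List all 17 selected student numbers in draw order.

2356, 2589, 2822, 3055, 3288, 3521, 34, 267, 500, 733, 966, 1199, 1432, 1665, 1898, 2131, 2364

Selection 1: 2356
Selection 2: 2356 + 233 = 2589
Selection 3: 2589 + 233 = 2822
Selection 4: 2822 + 233 = 3055
Selection 5: 3055 + 233 = 3288
Selection 6: 3288 + 233 = 3521
Selection 7: 3521 + 233 = 3754 → 3754 − 3720 = 34
Selection 8: 34 + 233 = 267
Selection 9: 267 + 233 = 500
Selection 10: 500 + 233 = 733
Selection 11: 733 + 233 = 966
Selection 12: 966 + 233 = 1199
Selection 13: 1199 + 233 = 1432
Selection 14: 1432 + 233 = 1665
Selection 15: 1665 + 233 = 1898
Selection 16: 1898 + 233 = 2131
Selection 17: 2131 + 233 = 2364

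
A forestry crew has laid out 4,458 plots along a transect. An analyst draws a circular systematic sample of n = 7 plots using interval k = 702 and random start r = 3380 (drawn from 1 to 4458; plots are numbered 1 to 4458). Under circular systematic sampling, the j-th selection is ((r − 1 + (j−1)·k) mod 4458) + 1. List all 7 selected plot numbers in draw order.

3380, 4082, 326, 1028, 1730, 2432, 3134

Selection 1: 3380
Selection 2: 3380 + 702 = 4082
Selection 3: 4082 + 702 = 4784 → 4784 − 4458 = 326
Selection 4: 326 + 702 = 1028
Selection 5: 1028 + 702 = 1730
Selection 6: 1730 + 702 = 2432
Selection 7: 2432 + 702 = 3134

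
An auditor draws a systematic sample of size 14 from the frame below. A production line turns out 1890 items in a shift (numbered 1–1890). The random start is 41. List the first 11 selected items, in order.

41, 176, 311, 446, 581, 716, 851, 986, 1121, 1256, 1391

k = N/n = 1890/14 = 135
item 1: 41
item 2: 41 + 135 = 176
item 3: 176 + 135 = 311
item 4: 311 + 135 = 446
item 5: 446 + 135 = 581
item 6: 581 + 135 = 716
item 7: 716 + 135 = 851
item 8: 851 + 135 = 986
item 9: 986 + 135 = 1121
item 10: 1121 + 135 = 1256
item 11: 1256 + 135 = 1391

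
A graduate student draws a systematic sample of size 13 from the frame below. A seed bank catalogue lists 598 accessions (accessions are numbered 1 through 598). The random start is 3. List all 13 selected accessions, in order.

k = N/n = 598/13 = 46
accession 1: 3
accession 2: 3 + 46 = 49
accession 3: 49 + 46 = 95
accession 4: 95 + 46 = 141
accession 5: 141 + 46 = 187
accession 6: 187 + 46 = 233
accession 7: 233 + 46 = 279
accession 8: 279 + 46 = 325
accession 9: 325 + 46 = 371
accession 10: 371 + 46 = 417
accession 11: 417 + 46 = 463
accession 12: 463 + 46 = 509
accession 13: 509 + 46 = 555

3, 49, 95, 141, 187, 233, 279, 325, 371, 417, 463, 509, 555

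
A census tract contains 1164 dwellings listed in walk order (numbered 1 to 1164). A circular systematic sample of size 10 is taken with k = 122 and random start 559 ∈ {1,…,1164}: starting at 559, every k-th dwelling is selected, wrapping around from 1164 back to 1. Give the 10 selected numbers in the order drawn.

559, 681, 803, 925, 1047, 5, 127, 249, 371, 493

Selection 1: 559
Selection 2: 559 + 122 = 681
Selection 3: 681 + 122 = 803
Selection 4: 803 + 122 = 925
Selection 5: 925 + 122 = 1047
Selection 6: 1047 + 122 = 1169 → 1169 − 1164 = 5
Selection 7: 5 + 122 = 127
Selection 8: 127 + 122 = 249
Selection 9: 249 + 122 = 371
Selection 10: 371 + 122 = 493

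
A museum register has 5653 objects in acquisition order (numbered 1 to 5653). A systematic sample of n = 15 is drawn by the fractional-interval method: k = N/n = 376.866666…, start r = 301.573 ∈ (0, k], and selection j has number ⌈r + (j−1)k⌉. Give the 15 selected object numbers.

j=1: r + 0k = 301.573 → ⌈·⌉ = 302
j=2: r + 1k = 678.439666… → ⌈·⌉ = 679
j=3: r + 2k = 1055.306333… → ⌈·⌉ = 1056
j=4: r + 3k = 1432.173 → ⌈·⌉ = 1433
j=5: r + 4k = 1809.039666… → ⌈·⌉ = 1810
j=6: r + 5k = 2185.906333… → ⌈·⌉ = 2186
j=7: r + 6k = 2562.773 → ⌈·⌉ = 2563
j=8: r + 7k = 2939.639666… → ⌈·⌉ = 2940
j=9: r + 8k = 3316.506333… → ⌈·⌉ = 3317
j=10: r + 9k = 3693.373 → ⌈·⌉ = 3694
j=11: r + 10k = 4070.239666… → ⌈·⌉ = 4071
j=12: r + 11k = 4447.106333… → ⌈·⌉ = 4448
j=13: r + 12k = 4823.973 → ⌈·⌉ = 4824
j=14: r + 13k = 5200.839666… → ⌈·⌉ = 5201
j=15: r + 14k = 5577.706333… → ⌈·⌉ = 5578

302, 679, 1056, 1433, 1810, 2186, 2563, 2940, 3317, 3694, 4071, 4448, 4824, 5201, 5578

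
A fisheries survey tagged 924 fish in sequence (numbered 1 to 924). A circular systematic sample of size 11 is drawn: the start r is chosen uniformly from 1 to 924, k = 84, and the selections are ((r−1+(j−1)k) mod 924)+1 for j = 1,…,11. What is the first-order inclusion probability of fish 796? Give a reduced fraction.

1/84

For each position j, as r ranges over 1…924 the j-th selection hits every fish exactly once, so fish 796 is selected for exactly 11 of the 924 starts.
Inclusion probability = 11/924 = 1/84.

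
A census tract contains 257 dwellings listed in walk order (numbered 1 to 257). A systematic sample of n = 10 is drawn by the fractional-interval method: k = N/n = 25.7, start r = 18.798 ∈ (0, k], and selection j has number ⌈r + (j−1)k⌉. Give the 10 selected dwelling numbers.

j=1: r + 0k = 18.798 → ⌈·⌉ = 19
j=2: r + 1k = 44.498 → ⌈·⌉ = 45
j=3: r + 2k = 70.198 → ⌈·⌉ = 71
j=4: r + 3k = 95.898 → ⌈·⌉ = 96
j=5: r + 4k = 121.598 → ⌈·⌉ = 122
j=6: r + 5k = 147.298 → ⌈·⌉ = 148
j=7: r + 6k = 172.998 → ⌈·⌉ = 173
j=8: r + 7k = 198.698 → ⌈·⌉ = 199
j=9: r + 8k = 224.398 → ⌈·⌉ = 225
j=10: r + 9k = 250.098 → ⌈·⌉ = 251

19, 45, 71, 96, 122, 148, 173, 199, 225, 251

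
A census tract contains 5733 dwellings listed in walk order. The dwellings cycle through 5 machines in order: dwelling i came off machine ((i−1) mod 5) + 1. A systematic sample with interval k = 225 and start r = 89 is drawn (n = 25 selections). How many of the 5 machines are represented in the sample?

Consecutive selections differ by k = 225, so their machine numbers differ by 225 mod 5 = 0.
gcd(225, 5) = 5, so the sample visits 5/5 = 1 distinct residues mod 5.
Start 89 is machine 4; the machines hit are 4.

1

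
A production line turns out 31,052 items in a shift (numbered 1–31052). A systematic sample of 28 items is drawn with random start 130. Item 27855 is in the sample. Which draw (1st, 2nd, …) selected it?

26

k = 31052/28 = 1109
position = (27855 − 130)/1109 + 1 = 27725/1109 + 1 = 25 + 1 = 26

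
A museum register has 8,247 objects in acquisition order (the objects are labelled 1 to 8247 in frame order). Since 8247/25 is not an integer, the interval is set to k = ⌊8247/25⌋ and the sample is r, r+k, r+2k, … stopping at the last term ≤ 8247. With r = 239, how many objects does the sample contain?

25

k = ⌊8247/25⌋ = 329
Achieved size = ⌊(8247 − 239)/329⌋ + 1 = ⌊8008/329⌋ + 1 = 24 + 1 = 25
(last selection: 239 + 24×329 = 8135 ≤ 8247; next would be 8464 > 8247)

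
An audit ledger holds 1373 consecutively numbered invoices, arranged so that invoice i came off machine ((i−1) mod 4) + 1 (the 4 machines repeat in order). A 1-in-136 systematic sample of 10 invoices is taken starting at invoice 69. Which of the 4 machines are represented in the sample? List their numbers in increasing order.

1

Consecutive selections differ by k = 136, so their machine numbers differ by 136 mod 4 = 0.
gcd(136, 4) = 4, so the sample visits 4/4 = 1 distinct residues mod 4.
Start 69 is machine 1; the machines hit are 1.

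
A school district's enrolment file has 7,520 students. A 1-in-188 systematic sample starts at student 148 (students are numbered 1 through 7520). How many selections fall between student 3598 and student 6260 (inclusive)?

14

k = 188
First selection ≥ 3598: 148 + ⌈(3598−148)/188⌉·188 = 148 + 19×188 = 3720
Last selection ≤ 6260: 148 + ⌊(6260−148)/188⌋·188 = 148 + 32×188 = 6164
Count = 32 − 19 + 1 = 14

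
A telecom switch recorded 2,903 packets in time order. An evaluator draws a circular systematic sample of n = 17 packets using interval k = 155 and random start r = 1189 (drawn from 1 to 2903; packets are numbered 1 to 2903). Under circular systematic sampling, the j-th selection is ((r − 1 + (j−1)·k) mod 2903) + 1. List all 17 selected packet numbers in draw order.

1189, 1344, 1499, 1654, 1809, 1964, 2119, 2274, 2429, 2584, 2739, 2894, 146, 301, 456, 611, 766

Selection 1: 1189
Selection 2: 1189 + 155 = 1344
Selection 3: 1344 + 155 = 1499
Selection 4: 1499 + 155 = 1654
Selection 5: 1654 + 155 = 1809
Selection 6: 1809 + 155 = 1964
Selection 7: 1964 + 155 = 2119
Selection 8: 2119 + 155 = 2274
Selection 9: 2274 + 155 = 2429
Selection 10: 2429 + 155 = 2584
Selection 11: 2584 + 155 = 2739
Selection 12: 2739 + 155 = 2894
Selection 13: 2894 + 155 = 3049 → 3049 − 2903 = 146
Selection 14: 146 + 155 = 301
Selection 15: 301 + 155 = 456
Selection 16: 456 + 155 = 611
Selection 17: 611 + 155 = 766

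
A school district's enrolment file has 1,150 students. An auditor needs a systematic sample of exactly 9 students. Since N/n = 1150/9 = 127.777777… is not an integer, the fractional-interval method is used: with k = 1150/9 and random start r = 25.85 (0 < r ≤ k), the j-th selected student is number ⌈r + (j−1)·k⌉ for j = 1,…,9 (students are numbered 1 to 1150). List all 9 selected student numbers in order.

26, 154, 282, 410, 537, 665, 793, 921, 1049

j=1: r + 0k = 25.85 → ⌈·⌉ = 26
j=2: r + 1k = 153.627777… → ⌈·⌉ = 154
j=3: r + 2k = 281.405555… → ⌈·⌉ = 282
j=4: r + 3k = 409.183333… → ⌈·⌉ = 410
j=5: r + 4k = 536.961111… → ⌈·⌉ = 537
j=6: r + 5k = 664.738888… → ⌈·⌉ = 665
j=7: r + 6k = 792.516666… → ⌈·⌉ = 793
j=8: r + 7k = 920.294444… → ⌈·⌉ = 921
j=9: r + 8k = 1048.072222… → ⌈·⌉ = 1049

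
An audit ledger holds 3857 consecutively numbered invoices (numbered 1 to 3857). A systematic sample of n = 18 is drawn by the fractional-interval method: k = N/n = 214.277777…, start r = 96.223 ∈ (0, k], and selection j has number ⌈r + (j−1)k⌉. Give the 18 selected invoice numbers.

j=1: r + 0k = 96.223 → ⌈·⌉ = 97
j=2: r + 1k = 310.500777… → ⌈·⌉ = 311
j=3: r + 2k = 524.778555… → ⌈·⌉ = 525
j=4: r + 3k = 739.056333… → ⌈·⌉ = 740
j=5: r + 4k = 953.334111… → ⌈·⌉ = 954
j=6: r + 5k = 1167.611888… → ⌈·⌉ = 1168
j=7: r + 6k = 1381.889666… → ⌈·⌉ = 1382
j=8: r + 7k = 1596.167444… → ⌈·⌉ = 1597
j=9: r + 8k = 1810.445222… → ⌈·⌉ = 1811
j=10: r + 9k = 2024.723 → ⌈·⌉ = 2025
j=11: r + 10k = 2239.000777… → ⌈·⌉ = 2240
j=12: r + 11k = 2453.278555… → ⌈·⌉ = 2454
j=13: r + 12k = 2667.556333… → ⌈·⌉ = 2668
j=14: r + 13k = 2881.834111… → ⌈·⌉ = 2882
j=15: r + 14k = 3096.111888… → ⌈·⌉ = 3097
j=16: r + 15k = 3310.389666… → ⌈·⌉ = 3311
j=17: r + 16k = 3524.667444… → ⌈·⌉ = 3525
j=18: r + 17k = 3738.945222… → ⌈·⌉ = 3739

97, 311, 525, 740, 954, 1168, 1382, 1597, 1811, 2025, 2240, 2454, 2668, 2882, 3097, 3311, 3525, 3739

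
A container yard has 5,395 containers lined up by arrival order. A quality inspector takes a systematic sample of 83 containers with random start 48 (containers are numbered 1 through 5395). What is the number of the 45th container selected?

k = 5395/83 = 65
45th selection = r + (45−1)·k = 48 + 44×65 = 48 + 2860 = 2908

2908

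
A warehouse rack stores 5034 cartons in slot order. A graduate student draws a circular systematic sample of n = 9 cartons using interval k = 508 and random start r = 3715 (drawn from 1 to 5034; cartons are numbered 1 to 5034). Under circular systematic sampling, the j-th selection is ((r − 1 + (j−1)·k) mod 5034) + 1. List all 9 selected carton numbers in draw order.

3715, 4223, 4731, 205, 713, 1221, 1729, 2237, 2745

Selection 1: 3715
Selection 2: 3715 + 508 = 4223
Selection 3: 4223 + 508 = 4731
Selection 4: 4731 + 508 = 5239 → 5239 − 5034 = 205
Selection 5: 205 + 508 = 713
Selection 6: 713 + 508 = 1221
Selection 7: 1221 + 508 = 1729
Selection 8: 1729 + 508 = 2237
Selection 9: 2237 + 508 = 2745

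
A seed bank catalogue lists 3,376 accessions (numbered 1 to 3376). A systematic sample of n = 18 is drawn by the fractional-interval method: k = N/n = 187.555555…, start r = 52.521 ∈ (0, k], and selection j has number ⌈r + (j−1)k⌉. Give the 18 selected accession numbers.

j=1: r + 0k = 52.521 → ⌈·⌉ = 53
j=2: r + 1k = 240.076555… → ⌈·⌉ = 241
j=3: r + 2k = 427.632111… → ⌈·⌉ = 428
j=4: r + 3k = 615.187666… → ⌈·⌉ = 616
j=5: r + 4k = 802.743222… → ⌈·⌉ = 803
j=6: r + 5k = 990.298777… → ⌈·⌉ = 991
j=7: r + 6k = 1177.854333… → ⌈·⌉ = 1178
j=8: r + 7k = 1365.409888… → ⌈·⌉ = 1366
j=9: r + 8k = 1552.965444… → ⌈·⌉ = 1553
j=10: r + 9k = 1740.521 → ⌈·⌉ = 1741
j=11: r + 10k = 1928.076555… → ⌈·⌉ = 1929
j=12: r + 11k = 2115.632111… → ⌈·⌉ = 2116
j=13: r + 12k = 2303.187666… → ⌈·⌉ = 2304
j=14: r + 13k = 2490.743222… → ⌈·⌉ = 2491
j=15: r + 14k = 2678.298777… → ⌈·⌉ = 2679
j=16: r + 15k = 2865.854333… → ⌈·⌉ = 2866
j=17: r + 16k = 3053.409888… → ⌈·⌉ = 3054
j=18: r + 17k = 3240.965444… → ⌈·⌉ = 3241

53, 241, 428, 616, 803, 991, 1178, 1366, 1553, 1741, 1929, 2116, 2304, 2491, 2679, 2866, 3054, 3241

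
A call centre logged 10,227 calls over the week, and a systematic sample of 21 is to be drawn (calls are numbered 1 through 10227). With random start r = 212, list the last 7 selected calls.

k = N/n = 10227/21 = 487
15th selection = 212 + 14×487 = 7030
16th: 7030 + 487 = 7517
17th: 7517 + 487 = 8004
18th: 8004 + 487 = 8491
19th: 8491 + 487 = 8978
20th: 8978 + 487 = 9465
21st: 9465 + 487 = 9952

7030, 7517, 8004, 8491, 8978, 9465, 9952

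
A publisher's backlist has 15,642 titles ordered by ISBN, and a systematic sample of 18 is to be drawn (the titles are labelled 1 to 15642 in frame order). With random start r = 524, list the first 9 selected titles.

524, 1393, 2262, 3131, 4000, 4869, 5738, 6607, 7476

k = N/n = 15642/18 = 869
title 1: 524
title 2: 524 + 869 = 1393
title 3: 1393 + 869 = 2262
title 4: 2262 + 869 = 3131
title 5: 3131 + 869 = 4000
title 6: 4000 + 869 = 4869
title 7: 4869 + 869 = 5738
title 8: 5738 + 869 = 6607
title 9: 6607 + 869 = 7476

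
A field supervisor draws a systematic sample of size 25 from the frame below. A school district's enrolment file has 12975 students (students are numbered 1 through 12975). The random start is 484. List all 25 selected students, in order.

k = N/n = 12975/25 = 519
student 1: 484
student 2: 484 + 519 = 1003
student 3: 1003 + 519 = 1522
student 4: 1522 + 519 = 2041
student 5: 2041 + 519 = 2560
student 6: 2560 + 519 = 3079
student 7: 3079 + 519 = 3598
student 8: 3598 + 519 = 4117
student 9: 4117 + 519 = 4636
student 10: 4636 + 519 = 5155
student 11: 5155 + 519 = 5674
student 12: 5674 + 519 = 6193
student 13: 6193 + 519 = 6712
student 14: 6712 + 519 = 7231
student 15: 7231 + 519 = 7750
student 16: 7750 + 519 = 8269
student 17: 8269 + 519 = 8788
student 18: 8788 + 519 = 9307
student 19: 9307 + 519 = 9826
student 20: 9826 + 519 = 10345
student 21: 10345 + 519 = 10864
student 22: 10864 + 519 = 11383
student 23: 11383 + 519 = 11902
student 24: 11902 + 519 = 12421
student 25: 12421 + 519 = 12940

484, 1003, 1522, 2041, 2560, 3079, 3598, 4117, 4636, 5155, 5674, 6193, 6712, 7231, 7750, 8269, 8788, 9307, 9826, 10345, 10864, 11383, 11902, 12421, 12940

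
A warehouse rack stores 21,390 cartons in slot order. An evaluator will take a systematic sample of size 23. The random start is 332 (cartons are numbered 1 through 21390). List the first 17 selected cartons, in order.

k = N/n = 21390/23 = 930
carton 1: 332
carton 2: 332 + 930 = 1262
carton 3: 1262 + 930 = 2192
carton 4: 2192 + 930 = 3122
carton 5: 3122 + 930 = 4052
carton 6: 4052 + 930 = 4982
carton 7: 4982 + 930 = 5912
carton 8: 5912 + 930 = 6842
carton 9: 6842 + 930 = 7772
carton 10: 7772 + 930 = 8702
carton 11: 8702 + 930 = 9632
carton 12: 9632 + 930 = 10562
carton 13: 10562 + 930 = 11492
carton 14: 11492 + 930 = 12422
carton 15: 12422 + 930 = 13352
carton 16: 13352 + 930 = 14282
carton 17: 14282 + 930 = 15212

332, 1262, 2192, 3122, 4052, 4982, 5912, 6842, 7772, 8702, 9632, 10562, 11492, 12422, 13352, 14282, 15212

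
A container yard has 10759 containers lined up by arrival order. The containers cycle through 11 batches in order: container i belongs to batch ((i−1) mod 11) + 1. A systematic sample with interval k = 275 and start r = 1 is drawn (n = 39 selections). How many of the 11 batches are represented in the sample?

Consecutive selections differ by k = 275, so their batch numbers differ by 275 mod 11 = 0.
gcd(275, 11) = 11, so the sample visits 11/11 = 1 distinct residues mod 11.
Start 1 is batch 1; the batches hit are 1.

1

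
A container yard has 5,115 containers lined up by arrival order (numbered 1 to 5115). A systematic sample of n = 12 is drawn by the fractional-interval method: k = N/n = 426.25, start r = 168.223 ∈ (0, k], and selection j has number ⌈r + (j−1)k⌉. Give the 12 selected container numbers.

169, 595, 1021, 1447, 1874, 2300, 2726, 3152, 3579, 4005, 4431, 4857

j=1: r + 0k = 168.223 → ⌈·⌉ = 169
j=2: r + 1k = 594.473 → ⌈·⌉ = 595
j=3: r + 2k = 1020.723 → ⌈·⌉ = 1021
j=4: r + 3k = 1446.973 → ⌈·⌉ = 1447
j=5: r + 4k = 1873.223 → ⌈·⌉ = 1874
j=6: r + 5k = 2299.473 → ⌈·⌉ = 2300
j=7: r + 6k = 2725.723 → ⌈·⌉ = 2726
j=8: r + 7k = 3151.973 → ⌈·⌉ = 3152
j=9: r + 8k = 3578.223 → ⌈·⌉ = 3579
j=10: r + 9k = 4004.473 → ⌈·⌉ = 4005
j=11: r + 10k = 4430.723 → ⌈·⌉ = 4431
j=12: r + 11k = 4856.973 → ⌈·⌉ = 4857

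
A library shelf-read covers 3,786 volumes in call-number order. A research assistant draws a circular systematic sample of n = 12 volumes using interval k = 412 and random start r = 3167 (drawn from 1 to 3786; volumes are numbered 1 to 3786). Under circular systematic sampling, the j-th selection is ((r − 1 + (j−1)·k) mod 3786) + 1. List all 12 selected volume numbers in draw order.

Selection 1: 3167
Selection 2: 3167 + 412 = 3579
Selection 3: 3579 + 412 = 3991 → 3991 − 3786 = 205
Selection 4: 205 + 412 = 617
Selection 5: 617 + 412 = 1029
Selection 6: 1029 + 412 = 1441
Selection 7: 1441 + 412 = 1853
Selection 8: 1853 + 412 = 2265
Selection 9: 2265 + 412 = 2677
Selection 10: 2677 + 412 = 3089
Selection 11: 3089 + 412 = 3501
Selection 12: 3501 + 412 = 3913 → 3913 − 3786 = 127

3167, 3579, 205, 617, 1029, 1441, 1853, 2265, 2677, 3089, 3501, 127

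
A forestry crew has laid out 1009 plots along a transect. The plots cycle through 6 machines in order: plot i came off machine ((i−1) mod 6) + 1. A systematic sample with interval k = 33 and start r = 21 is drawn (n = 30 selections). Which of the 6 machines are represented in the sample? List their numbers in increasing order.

3, 6

Consecutive selections differ by k = 33, so their machine numbers differ by 33 mod 6 = 3.
gcd(33, 6) = 3, so the sample visits 6/3 = 2 distinct residues mod 6.
Start 21 is machine 3; the machines hit are 3, 6.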